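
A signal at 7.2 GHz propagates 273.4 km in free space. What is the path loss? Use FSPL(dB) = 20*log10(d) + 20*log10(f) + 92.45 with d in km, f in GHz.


20*log10(273.4) = 48.74
20*log10(7.2) = 17.15
FSPL = 158.3 dB

158.3 dB


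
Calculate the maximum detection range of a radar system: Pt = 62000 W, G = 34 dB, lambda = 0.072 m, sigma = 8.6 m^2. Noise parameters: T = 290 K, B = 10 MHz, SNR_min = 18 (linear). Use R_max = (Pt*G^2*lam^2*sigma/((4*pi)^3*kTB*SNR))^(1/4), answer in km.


G_lin = 10^(34/10) = 2511.886432
R^4 = 62000 * 2511.886432^2 * 0.072^2 * 8.6 / ((4*pi)^3 * 1.38e-23 * 290 * 10000000.0 * 18)
R^4 = 1.22005e19 m^4
R_max = (1.22005e19)^(1/4) = 59100.9 m = 59.1 km

59.1 km


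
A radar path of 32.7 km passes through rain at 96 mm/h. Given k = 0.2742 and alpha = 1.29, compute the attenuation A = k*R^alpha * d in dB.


gamma = 0.2742 * 96^1.29 = 98.900239 dB/km
A = 98.900239 * 32.7 = 3234.04 dB

3234.04 dB


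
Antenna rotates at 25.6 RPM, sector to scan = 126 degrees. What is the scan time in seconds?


t = 126 / (25.6 * 360) * 60 = 0.82 s

0.82 s


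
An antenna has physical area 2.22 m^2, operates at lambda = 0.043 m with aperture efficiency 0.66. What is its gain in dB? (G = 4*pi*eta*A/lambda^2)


G_linear = 4*pi*0.66*2.22/0.043^2 = 9957.95
G_dB = 10*log10(9957.95) = 40.0 dB

40.0 dB


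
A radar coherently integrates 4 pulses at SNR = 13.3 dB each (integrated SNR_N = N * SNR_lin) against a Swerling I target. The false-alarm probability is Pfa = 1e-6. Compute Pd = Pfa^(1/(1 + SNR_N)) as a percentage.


SNR_lin = 10^(13.3/10) = 21.37962
SNR_N = 4 * 21.37962 = 85.51848
1/(1 + SNR_N) = 1/86.51848 = 0.0115582
Pd = (1e-6)^0.0115582 = 0.85241
Pd = 85.2%

85.2%


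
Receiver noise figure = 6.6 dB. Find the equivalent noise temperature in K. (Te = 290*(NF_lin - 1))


NF_lin = 10^(6.6/10) = 4.570882
Te = 290 * (4.570882 - 1) = 1035.6 K

1035.6 K


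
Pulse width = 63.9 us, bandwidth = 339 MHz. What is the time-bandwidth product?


TBP = 63.9 * 339 = 21662.1

21662.1


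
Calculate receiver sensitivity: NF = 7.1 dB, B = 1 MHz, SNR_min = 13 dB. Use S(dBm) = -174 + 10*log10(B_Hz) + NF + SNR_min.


10*log10(1000000.0) = 60.0
S = -174 + 60.0 + 7.1 + 13 = -93.9 dBm

-93.9 dBm


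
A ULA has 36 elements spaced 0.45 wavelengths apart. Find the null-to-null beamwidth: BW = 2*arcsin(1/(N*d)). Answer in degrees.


1/(N*d) = 1/(36*0.45) = 0.061728
BW = 2*arcsin(0.061728) = 7.1 degrees

7.1 degrees


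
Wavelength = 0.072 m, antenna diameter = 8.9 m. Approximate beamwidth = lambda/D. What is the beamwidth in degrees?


BW_rad = 0.072 / 8.9 = 0.00809
BW_deg = 0.46 degrees

0.46 degrees


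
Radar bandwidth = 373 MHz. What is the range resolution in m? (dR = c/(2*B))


dR = 3e8 / (2 * 373000000.0) = 0.4 m

0.4 m


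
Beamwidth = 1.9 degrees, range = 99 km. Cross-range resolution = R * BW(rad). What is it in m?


BW_rad = 0.033161256
CR = 99000 * 0.033161256 = 3283.0 m

3283.0 m


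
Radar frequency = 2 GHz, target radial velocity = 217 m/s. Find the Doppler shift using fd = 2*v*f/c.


fd = 2 * 217 * 2000000000.0 / 3e8 = 2893.3 Hz

2893.3 Hz


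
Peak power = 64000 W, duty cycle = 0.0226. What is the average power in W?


P_avg = 64000 * 0.0226 = 1446.4 W

1446.4 W


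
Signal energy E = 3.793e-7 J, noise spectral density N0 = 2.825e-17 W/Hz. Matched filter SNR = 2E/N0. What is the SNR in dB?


SNR_lin = 2 * 3.793e-7 / 2.825e-17 = 2.685e10
SNR_dB = 10*log10(2.685e10) = 104.3 dB

104.3 dB


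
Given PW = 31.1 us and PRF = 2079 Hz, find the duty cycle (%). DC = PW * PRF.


DC = 31.1e-6 * 2079 * 100 = 6.47%

6.47%


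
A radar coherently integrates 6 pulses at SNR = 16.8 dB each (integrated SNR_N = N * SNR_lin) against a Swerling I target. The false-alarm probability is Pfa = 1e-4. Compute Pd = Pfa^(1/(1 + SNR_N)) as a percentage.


SNR_lin = 10^(16.8/10) = 47.86301
SNR_N = 6 * 47.86301 = 287.17806
1/(1 + SNR_N) = 1/288.17806 = 0.0034701
Pd = (1e-4)^0.0034701 = 0.96854
Pd = 96.9%

96.9%


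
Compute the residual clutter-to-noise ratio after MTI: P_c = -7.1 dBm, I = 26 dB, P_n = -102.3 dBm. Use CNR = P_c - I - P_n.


CNR = -7.1 - 26 - (-102.3) = 69.2 dB

69.2 dB


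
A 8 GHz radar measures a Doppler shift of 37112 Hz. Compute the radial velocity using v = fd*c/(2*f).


v = 37112 * 3e8 / (2 * 8000000000.0) = 695.9 m/s

695.9 m/s


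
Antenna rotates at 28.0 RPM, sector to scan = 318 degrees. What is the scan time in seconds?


t = 318 / (28.0 * 360) * 60 = 1.89 s

1.89 s


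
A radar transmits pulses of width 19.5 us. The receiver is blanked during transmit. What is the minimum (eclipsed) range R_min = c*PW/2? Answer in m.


R_min = 3e8 * 19.5e-6 / 2 = 2925.0 m

2925.0 m


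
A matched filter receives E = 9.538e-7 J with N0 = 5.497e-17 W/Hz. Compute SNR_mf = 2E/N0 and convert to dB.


SNR_lin = 2 * 9.538e-7 / 5.497e-17 = 3.47e10
SNR_dB = 10*log10(3.47e10) = 105.4 dB

105.4 dB


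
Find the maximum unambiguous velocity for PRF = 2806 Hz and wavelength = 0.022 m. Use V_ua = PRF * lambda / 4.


V_ua = 2806 * 0.022 / 4 = 15.4 m/s

15.4 m/s


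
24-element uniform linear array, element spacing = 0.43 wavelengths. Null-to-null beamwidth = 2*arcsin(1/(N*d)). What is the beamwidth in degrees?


1/(N*d) = 1/(24*0.43) = 0.096899
BW = 2*arcsin(0.096899) = 11.1 degrees

11.1 degrees


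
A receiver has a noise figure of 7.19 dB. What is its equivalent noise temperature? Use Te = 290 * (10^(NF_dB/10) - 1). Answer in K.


NF_lin = 10^(7.19/10) = 5.236004
Te = 290 * (5.236004 - 1) = 1228.4 K

1228.4 K


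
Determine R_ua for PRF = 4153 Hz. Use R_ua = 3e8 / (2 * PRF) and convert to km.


R_ua = 3e8 / (2 * 4153) = 36118.5 m = 36.1 km

36.1 km


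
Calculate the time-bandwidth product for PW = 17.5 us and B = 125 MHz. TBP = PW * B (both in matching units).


TBP = 17.5 * 125 = 2187.5

2187.5


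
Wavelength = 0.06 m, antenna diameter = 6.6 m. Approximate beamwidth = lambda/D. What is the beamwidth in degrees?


BW_rad = 0.06 / 6.6 = 0.009091
BW_deg = 0.52 degrees

0.52 degrees


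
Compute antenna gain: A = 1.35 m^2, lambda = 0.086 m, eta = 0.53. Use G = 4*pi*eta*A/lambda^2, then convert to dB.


G_linear = 4*pi*0.53*1.35/0.086^2 = 1215.69
G_dB = 10*log10(1215.69) = 30.8 dB

30.8 dB


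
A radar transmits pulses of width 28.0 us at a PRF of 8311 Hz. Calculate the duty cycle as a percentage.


DC = 28.0e-6 * 8311 * 100 = 23.27%

23.27%


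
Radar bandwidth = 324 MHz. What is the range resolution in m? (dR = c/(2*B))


dR = 3e8 / (2 * 324000000.0) = 0.46 m

0.46 m


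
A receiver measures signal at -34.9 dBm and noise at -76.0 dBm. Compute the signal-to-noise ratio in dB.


SNR = -34.9 - (-76.0) = 41.1 dB

41.1 dB


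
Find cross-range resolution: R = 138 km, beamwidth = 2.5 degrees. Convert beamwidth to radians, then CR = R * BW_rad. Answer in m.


BW_rad = 0.043633231
CR = 138000 * 0.043633231 = 6021.4 m

6021.4 m


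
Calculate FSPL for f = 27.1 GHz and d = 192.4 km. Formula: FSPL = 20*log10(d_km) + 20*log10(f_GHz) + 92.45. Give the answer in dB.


20*log10(192.4) = 45.68
20*log10(27.1) = 28.66
FSPL = 166.8 dB

166.8 dB


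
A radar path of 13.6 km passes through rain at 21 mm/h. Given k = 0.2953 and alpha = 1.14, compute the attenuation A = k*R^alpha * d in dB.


gamma = 0.2953 * 21^1.14 = 9.497153 dB/km
A = 9.497153 * 13.6 = 129.16 dB

129.16 dB


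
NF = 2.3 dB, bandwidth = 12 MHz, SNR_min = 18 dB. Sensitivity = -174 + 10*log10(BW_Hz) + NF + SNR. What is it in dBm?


10*log10(12000000.0) = 70.79
S = -174 + 70.79 + 2.3 + 18 = -82.9 dBm

-82.9 dBm


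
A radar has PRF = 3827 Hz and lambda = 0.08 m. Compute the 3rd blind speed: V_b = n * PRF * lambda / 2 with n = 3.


V_blind = 3 * 3827 * 0.08 / 2 = 459.2 m/s

459.2 m/s


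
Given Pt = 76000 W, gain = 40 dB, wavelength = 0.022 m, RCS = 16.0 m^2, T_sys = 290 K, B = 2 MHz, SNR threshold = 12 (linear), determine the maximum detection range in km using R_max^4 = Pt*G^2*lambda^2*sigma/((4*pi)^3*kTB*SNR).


G_lin = 10^(40/10) = 10000.0
R^4 = 76000 * 10000.0^2 * 0.022^2 * 16.0 / ((4*pi)^3 * 1.38e-23 * 290 * 2000000.0 * 12)
R^4 = 3.08788e20 m^4
R_max = (3.08788e20)^(1/4) = 132560.8 m = 132.6 km

132.6 km


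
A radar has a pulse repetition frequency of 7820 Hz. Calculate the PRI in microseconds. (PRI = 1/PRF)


PRI = 1/7820 = 0.0001278772 s = 127.9 us

127.9 us


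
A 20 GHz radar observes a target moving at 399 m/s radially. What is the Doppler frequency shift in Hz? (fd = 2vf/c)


fd = 2 * 399 * 20000000000.0 / 3e8 = 53200.0 Hz

53200.0 Hz


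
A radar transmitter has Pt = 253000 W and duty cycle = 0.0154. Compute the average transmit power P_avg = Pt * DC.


P_avg = 253000 * 0.0154 = 3896.2 W

3896.2 W


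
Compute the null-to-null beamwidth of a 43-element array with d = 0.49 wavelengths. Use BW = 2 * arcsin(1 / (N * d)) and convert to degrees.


1/(N*d) = 1/(43*0.49) = 0.047461
BW = 2*arcsin(0.047461) = 5.4 degrees

5.4 degrees


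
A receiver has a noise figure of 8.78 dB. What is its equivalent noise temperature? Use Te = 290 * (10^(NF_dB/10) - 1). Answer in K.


NF_lin = 10^(8.78/10) = 7.550922
Te = 290 * (7.550922 - 1) = 1899.8 K

1899.8 K


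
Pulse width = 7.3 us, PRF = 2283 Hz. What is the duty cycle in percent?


DC = 7.3e-6 * 2283 * 100 = 1.67%

1.67%


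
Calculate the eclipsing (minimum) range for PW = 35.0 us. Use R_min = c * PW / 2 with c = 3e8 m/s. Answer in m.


R_min = 3e8 * 35.0e-6 / 2 = 5250.0 m

5250.0 m


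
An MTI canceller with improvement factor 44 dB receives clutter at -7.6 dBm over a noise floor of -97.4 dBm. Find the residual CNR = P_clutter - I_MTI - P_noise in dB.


CNR = -7.6 - 44 - (-97.4) = 45.8 dB

45.8 dB


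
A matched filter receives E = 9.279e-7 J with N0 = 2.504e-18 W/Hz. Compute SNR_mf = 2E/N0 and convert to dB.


SNR_lin = 2 * 9.279e-7 / 2.504e-18 = 7.411e11
SNR_dB = 10*log10(7.411e11) = 118.7 dB

118.7 dB


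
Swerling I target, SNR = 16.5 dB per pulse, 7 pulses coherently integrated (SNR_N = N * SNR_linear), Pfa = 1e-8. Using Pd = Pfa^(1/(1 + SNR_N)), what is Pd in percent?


SNR_lin = 10^(16.5/10) = 44.66836
SNR_N = 7 * 44.66836 = 312.67852
1/(1 + SNR_N) = 1/313.67852 = 0.003188
Pd = (1e-8)^0.003188 = 0.94297
Pd = 94.3%

94.3%


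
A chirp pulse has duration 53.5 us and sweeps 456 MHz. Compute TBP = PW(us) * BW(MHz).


TBP = 53.5 * 456 = 24396.0

24396.0


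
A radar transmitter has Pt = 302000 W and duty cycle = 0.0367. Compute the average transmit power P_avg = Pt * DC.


P_avg = 302000 * 0.0367 = 11083.4 W

11083.4 W


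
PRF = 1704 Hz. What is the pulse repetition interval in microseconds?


PRI = 1/1704 = 0.0005868545 s = 586.9 us

586.9 us


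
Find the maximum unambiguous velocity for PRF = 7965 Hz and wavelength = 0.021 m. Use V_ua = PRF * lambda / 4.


V_ua = 7965 * 0.021 / 4 = 41.8 m/s

41.8 m/s


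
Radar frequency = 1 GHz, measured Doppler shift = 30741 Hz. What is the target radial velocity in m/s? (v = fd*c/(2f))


v = 30741 * 3e8 / (2 * 1000000000.0) = 4611.2 m/s

4611.2 m/s


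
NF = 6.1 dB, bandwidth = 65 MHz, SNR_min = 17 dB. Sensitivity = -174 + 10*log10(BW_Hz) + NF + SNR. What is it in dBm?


10*log10(65000000.0) = 78.13
S = -174 + 78.13 + 6.1 + 17 = -72.8 dBm

-72.8 dBm


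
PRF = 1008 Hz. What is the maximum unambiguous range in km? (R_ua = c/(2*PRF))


R_ua = 3e8 / (2 * 1008) = 148809.5 m = 148.8 km

148.8 km


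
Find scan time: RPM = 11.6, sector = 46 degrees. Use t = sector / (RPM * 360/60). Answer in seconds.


t = 46 / (11.6 * 360) * 60 = 0.66 s

0.66 s


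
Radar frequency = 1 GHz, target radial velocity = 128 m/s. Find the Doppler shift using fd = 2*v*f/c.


fd = 2 * 128 * 1000000000.0 / 3e8 = 853.3 Hz

853.3 Hz


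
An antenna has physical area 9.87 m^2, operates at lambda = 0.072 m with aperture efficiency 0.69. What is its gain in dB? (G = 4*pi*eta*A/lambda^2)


G_linear = 4*pi*0.69*9.87/0.072^2 = 16508.63
G_dB = 10*log10(16508.63) = 42.2 dB

42.2 dB


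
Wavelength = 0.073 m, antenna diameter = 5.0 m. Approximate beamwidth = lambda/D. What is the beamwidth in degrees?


BW_rad = 0.073 / 5.0 = 0.0146
BW_deg = 0.84 degrees

0.84 degrees


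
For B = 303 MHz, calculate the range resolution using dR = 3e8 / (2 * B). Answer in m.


dR = 3e8 / (2 * 303000000.0) = 0.5 m

0.5 m


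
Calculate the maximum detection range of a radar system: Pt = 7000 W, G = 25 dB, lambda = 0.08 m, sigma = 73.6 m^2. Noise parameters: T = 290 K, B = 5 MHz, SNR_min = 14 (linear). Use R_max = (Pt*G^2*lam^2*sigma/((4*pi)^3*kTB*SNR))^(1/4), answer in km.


G_lin = 10^(25/10) = 316.227766
R^4 = 7000 * 316.227766^2 * 0.08^2 * 73.6 / ((4*pi)^3 * 1.38e-23 * 290 * 5000000.0 * 14)
R^4 = 5.93132e17 m^4
R_max = (5.93132e17)^(1/4) = 27751.6 m = 27.8 km

27.8 km


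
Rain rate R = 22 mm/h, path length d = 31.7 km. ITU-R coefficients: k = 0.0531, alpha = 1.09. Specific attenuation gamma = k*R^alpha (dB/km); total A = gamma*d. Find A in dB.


gamma = 0.0531 * 22^1.09 = 1.542891 dB/km
A = 1.542891 * 31.7 = 48.91 dB

48.91 dB


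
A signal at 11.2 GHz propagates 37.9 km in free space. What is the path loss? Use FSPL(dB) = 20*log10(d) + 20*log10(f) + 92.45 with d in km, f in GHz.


20*log10(37.9) = 31.57
20*log10(11.2) = 20.98
FSPL = 145.0 dB

145.0 dB


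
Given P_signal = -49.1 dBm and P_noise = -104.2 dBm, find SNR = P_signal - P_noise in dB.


SNR = -49.1 - (-104.2) = 55.1 dB

55.1 dB


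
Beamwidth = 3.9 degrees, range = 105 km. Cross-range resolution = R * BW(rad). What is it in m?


BW_rad = 0.068067841
CR = 105000 * 0.068067841 = 7147.1 m

7147.1 m


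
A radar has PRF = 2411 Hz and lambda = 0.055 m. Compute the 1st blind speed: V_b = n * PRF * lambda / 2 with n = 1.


V_blind = 1 * 2411 * 0.055 / 2 = 66.3 m/s

66.3 m/s


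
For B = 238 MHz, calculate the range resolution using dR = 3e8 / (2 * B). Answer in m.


dR = 3e8 / (2 * 238000000.0) = 0.63 m

0.63 m


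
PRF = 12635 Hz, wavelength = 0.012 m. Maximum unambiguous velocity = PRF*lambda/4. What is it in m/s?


V_ua = 12635 * 0.012 / 4 = 37.9 m/s

37.9 m/s


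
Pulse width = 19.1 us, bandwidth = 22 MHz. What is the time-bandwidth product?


TBP = 19.1 * 22 = 420.2

420.2


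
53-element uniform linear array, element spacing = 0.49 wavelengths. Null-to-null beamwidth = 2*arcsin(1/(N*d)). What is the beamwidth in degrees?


1/(N*d) = 1/(53*0.49) = 0.038506
BW = 2*arcsin(0.038506) = 4.4 degrees

4.4 degrees


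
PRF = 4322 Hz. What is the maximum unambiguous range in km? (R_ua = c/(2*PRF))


R_ua = 3e8 / (2 * 4322) = 34706.2 m = 34.7 km

34.7 km


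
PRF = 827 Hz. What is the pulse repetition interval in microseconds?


PRI = 1/827 = 0.0012091898 s = 1209.2 us

1209.2 us


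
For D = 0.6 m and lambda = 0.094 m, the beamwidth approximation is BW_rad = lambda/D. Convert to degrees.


BW_rad = 0.094 / 0.6 = 0.156667
BW_deg = 8.98 degrees

8.98 degrees


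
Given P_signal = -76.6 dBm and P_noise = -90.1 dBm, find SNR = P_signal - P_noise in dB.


SNR = -76.6 - (-90.1) = 13.5 dB

13.5 dB


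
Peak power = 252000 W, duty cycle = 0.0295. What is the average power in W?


P_avg = 252000 * 0.0295 = 7434.0 W

7434.0 W


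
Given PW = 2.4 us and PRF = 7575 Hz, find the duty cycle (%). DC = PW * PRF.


DC = 2.4e-6 * 7575 * 100 = 1.82%

1.82%


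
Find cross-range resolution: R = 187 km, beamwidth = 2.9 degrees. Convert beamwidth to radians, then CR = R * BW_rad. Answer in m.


BW_rad = 0.050614548
CR = 187000 * 0.050614548 = 9464.9 m

9464.9 m


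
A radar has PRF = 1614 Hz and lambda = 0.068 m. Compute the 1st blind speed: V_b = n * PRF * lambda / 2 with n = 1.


V_blind = 1 * 1614 * 0.068 / 2 = 54.9 m/s

54.9 m/s


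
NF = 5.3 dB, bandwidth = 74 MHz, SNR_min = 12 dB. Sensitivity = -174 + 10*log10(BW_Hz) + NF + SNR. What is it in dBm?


10*log10(74000000.0) = 78.69
S = -174 + 78.69 + 5.3 + 12 = -78.0 dBm

-78.0 dBm


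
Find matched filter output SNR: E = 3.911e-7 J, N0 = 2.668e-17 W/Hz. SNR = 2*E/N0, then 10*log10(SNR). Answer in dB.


SNR_lin = 2 * 3.911e-7 / 2.668e-17 = 2.932e10
SNR_dB = 10*log10(2.932e10) = 104.7 dB

104.7 dB


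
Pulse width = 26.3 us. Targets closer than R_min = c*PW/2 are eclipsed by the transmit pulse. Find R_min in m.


R_min = 3e8 * 26.3e-6 / 2 = 3945.0 m

3945.0 m


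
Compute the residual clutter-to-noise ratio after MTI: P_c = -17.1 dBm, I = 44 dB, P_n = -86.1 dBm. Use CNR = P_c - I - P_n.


CNR = -17.1 - 44 - (-86.1) = 25.0 dB

25.0 dB


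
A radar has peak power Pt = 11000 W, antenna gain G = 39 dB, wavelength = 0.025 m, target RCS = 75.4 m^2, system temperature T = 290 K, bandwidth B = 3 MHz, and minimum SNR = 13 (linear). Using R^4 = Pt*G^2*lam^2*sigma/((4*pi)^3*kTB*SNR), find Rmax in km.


G_lin = 10^(39/10) = 7943.282347
R^4 = 11000 * 7943.282347^2 * 0.025^2 * 75.4 / ((4*pi)^3 * 1.38e-23 * 290 * 3000000.0 * 13)
R^4 = 1.05602e20 m^4
R_max = (1.05602e20)^(1/4) = 101372.0 m = 101.4 km

101.4 km


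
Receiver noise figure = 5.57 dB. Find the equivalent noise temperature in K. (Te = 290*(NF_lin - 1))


NF_lin = 10^(5.57/10) = 3.605786
Te = 290 * (3.605786 - 1) = 755.7 K

755.7 K


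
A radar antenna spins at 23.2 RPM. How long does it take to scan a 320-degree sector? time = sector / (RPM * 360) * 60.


t = 320 / (23.2 * 360) * 60 = 2.3 s

2.3 s


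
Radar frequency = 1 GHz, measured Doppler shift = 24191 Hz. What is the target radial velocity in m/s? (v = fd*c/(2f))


v = 24191 * 3e8 / (2 * 1000000000.0) = 3628.7 m/s

3628.7 m/s


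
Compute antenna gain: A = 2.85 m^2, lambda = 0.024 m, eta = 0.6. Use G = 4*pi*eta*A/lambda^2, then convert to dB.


G_linear = 4*pi*0.6*2.85/0.024^2 = 37306.41
G_dB = 10*log10(37306.41) = 45.7 dB

45.7 dB


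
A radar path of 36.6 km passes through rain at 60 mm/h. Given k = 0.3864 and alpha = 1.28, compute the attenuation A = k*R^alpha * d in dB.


gamma = 0.3864 * 60^1.28 = 72.95763 dB/km
A = 72.95763 * 36.6 = 2670.25 dB

2670.25 dB


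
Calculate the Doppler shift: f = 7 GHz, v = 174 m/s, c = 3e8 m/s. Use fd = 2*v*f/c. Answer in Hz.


fd = 2 * 174 * 7000000000.0 / 3e8 = 8120.0 Hz

8120.0 Hz


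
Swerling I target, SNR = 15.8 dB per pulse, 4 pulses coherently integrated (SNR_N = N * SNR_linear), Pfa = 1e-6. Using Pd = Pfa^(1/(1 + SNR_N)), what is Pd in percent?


SNR_lin = 10^(15.8/10) = 38.01894
SNR_N = 4 * 38.01894 = 152.07576
1/(1 + SNR_N) = 1/153.07576 = 0.0065327
Pd = (1e-6)^0.0065327 = 0.9137
Pd = 91.4%

91.4%


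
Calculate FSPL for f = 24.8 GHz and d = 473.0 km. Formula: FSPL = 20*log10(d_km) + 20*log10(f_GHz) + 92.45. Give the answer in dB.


20*log10(473.0) = 53.5
20*log10(24.8) = 27.89
FSPL = 173.8 dB

173.8 dB


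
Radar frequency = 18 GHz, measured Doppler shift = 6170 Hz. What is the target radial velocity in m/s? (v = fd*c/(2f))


v = 6170 * 3e8 / (2 * 18000000000.0) = 51.4 m/s

51.4 m/s


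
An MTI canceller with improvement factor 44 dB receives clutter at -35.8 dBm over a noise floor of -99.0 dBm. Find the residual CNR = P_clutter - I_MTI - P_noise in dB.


CNR = -35.8 - 44 - (-99.0) = 19.2 dB

19.2 dB


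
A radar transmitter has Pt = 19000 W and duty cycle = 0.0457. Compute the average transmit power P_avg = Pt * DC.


P_avg = 19000 * 0.0457 = 868.3 W

868.3 W


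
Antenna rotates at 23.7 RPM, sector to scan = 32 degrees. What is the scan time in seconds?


t = 32 / (23.7 * 360) * 60 = 0.23 s

0.23 s


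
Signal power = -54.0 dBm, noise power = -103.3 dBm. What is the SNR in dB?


SNR = -54.0 - (-103.3) = 49.3 dB

49.3 dB


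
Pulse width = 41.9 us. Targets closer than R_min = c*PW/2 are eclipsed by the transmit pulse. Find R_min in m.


R_min = 3e8 * 41.9e-6 / 2 = 6285.0 m

6285.0 m


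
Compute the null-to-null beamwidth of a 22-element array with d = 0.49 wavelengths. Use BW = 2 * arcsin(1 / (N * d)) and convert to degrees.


1/(N*d) = 1/(22*0.49) = 0.092764
BW = 2*arcsin(0.092764) = 10.6 degrees

10.6 degrees


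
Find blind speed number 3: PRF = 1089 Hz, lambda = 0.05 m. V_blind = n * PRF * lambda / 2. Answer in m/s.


V_blind = 3 * 1089 * 0.05 / 2 = 81.7 m/s

81.7 m/s


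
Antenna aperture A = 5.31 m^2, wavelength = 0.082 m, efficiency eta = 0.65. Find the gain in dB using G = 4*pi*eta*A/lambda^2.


G_linear = 4*pi*0.65*5.31/0.082^2 = 6450.45
G_dB = 10*log10(6450.45) = 38.1 dB

38.1 dB


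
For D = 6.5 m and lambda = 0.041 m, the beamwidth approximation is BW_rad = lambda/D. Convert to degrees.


BW_rad = 0.041 / 6.5 = 0.006308
BW_deg = 0.36 degrees

0.36 degrees


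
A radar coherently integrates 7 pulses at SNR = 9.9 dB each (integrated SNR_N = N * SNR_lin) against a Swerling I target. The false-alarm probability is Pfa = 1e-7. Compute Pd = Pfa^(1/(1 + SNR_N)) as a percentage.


SNR_lin = 10^(9.9/10) = 9.77237
SNR_N = 7 * 9.77237 = 68.40659
1/(1 + SNR_N) = 1/69.40659 = 0.0144079
Pd = (1e-7)^0.0144079 = 0.79277
Pd = 79.3%

79.3%


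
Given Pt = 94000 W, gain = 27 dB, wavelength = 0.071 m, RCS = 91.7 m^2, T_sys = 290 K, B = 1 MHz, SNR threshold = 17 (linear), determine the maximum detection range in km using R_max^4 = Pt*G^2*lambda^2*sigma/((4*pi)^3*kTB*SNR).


G_lin = 10^(27/10) = 501.187234
R^4 = 94000 * 501.187234^2 * 0.071^2 * 91.7 / ((4*pi)^3 * 1.38e-23 * 290 * 1000000.0 * 17)
R^4 = 8.0846e19 m^4
R_max = (8.0846e19)^(1/4) = 94823.2 m = 94.8 km

94.8 km


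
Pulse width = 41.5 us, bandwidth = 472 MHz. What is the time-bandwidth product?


TBP = 41.5 * 472 = 19588.0

19588.0


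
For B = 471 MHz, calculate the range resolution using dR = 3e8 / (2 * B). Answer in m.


dR = 3e8 / (2 * 471000000.0) = 0.32 m

0.32 m


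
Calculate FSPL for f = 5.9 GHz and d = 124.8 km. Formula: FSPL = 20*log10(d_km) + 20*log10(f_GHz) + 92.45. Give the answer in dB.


20*log10(124.8) = 41.92
20*log10(5.9) = 15.42
FSPL = 149.8 dB

149.8 dB


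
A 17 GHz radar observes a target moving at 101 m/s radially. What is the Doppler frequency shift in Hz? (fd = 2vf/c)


fd = 2 * 101 * 17000000000.0 / 3e8 = 11446.7 Hz

11446.7 Hz


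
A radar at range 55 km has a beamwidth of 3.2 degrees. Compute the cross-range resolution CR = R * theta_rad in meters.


BW_rad = 0.055850536
CR = 55000 * 0.055850536 = 3071.8 m

3071.8 m


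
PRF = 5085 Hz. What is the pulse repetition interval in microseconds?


PRI = 1/5085 = 0.0001966568 s = 196.7 us

196.7 us


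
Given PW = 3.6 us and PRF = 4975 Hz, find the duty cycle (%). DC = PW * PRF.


DC = 3.6e-6 * 4975 * 100 = 1.79%

1.79%


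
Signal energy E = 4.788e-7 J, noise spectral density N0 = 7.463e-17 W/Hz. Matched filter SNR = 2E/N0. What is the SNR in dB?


SNR_lin = 2 * 4.788e-7 / 7.463e-17 = 1.283e10
SNR_dB = 10*log10(1.283e10) = 101.1 dB

101.1 dB


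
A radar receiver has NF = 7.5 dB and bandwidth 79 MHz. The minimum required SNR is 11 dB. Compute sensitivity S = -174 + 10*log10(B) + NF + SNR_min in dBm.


10*log10(79000000.0) = 78.98
S = -174 + 78.98 + 7.5 + 11 = -76.5 dBm

-76.5 dBm


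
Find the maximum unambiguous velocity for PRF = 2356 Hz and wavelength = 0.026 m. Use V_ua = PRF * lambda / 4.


V_ua = 2356 * 0.026 / 4 = 15.3 m/s

15.3 m/s


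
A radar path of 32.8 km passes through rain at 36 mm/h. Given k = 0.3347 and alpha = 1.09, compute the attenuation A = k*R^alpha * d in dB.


gamma = 0.3347 * 36^1.09 = 16.635101 dB/km
A = 16.635101 * 32.8 = 545.63 dB

545.63 dB


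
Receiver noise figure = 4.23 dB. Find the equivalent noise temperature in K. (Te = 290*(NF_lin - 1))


NF_lin = 10^(4.23/10) = 2.6485
Te = 290 * (2.6485 - 1) = 478.1 K

478.1 K


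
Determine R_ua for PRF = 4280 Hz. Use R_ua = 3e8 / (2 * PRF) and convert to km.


R_ua = 3e8 / (2 * 4280) = 35046.7 m = 35.0 km

35.0 km


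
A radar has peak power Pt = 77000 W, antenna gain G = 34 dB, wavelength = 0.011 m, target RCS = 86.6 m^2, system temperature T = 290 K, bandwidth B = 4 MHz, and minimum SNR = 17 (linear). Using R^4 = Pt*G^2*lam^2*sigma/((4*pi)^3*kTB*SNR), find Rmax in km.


G_lin = 10^(34/10) = 2511.886432
R^4 = 77000 * 2511.886432^2 * 0.011^2 * 86.6 / ((4*pi)^3 * 1.38e-23 * 290 * 4000000.0 * 17)
R^4 = 9.42711e18 m^4
R_max = (9.42711e18)^(1/4) = 55410.8 m = 55.4 km

55.4 km


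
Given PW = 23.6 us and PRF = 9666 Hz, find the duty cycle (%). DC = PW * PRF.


DC = 23.6e-6 * 9666 * 100 = 22.81%

22.81%


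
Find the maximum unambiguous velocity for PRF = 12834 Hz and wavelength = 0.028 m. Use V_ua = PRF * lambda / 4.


V_ua = 12834 * 0.028 / 4 = 89.8 m/s

89.8 m/s


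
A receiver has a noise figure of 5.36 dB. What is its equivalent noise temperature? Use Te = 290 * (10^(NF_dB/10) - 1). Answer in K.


NF_lin = 10^(5.36/10) = 3.435579
Te = 290 * (3.435579 - 1) = 706.3 K

706.3 K


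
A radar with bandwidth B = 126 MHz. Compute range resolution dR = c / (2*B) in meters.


dR = 3e8 / (2 * 126000000.0) = 1.19 m

1.19 m


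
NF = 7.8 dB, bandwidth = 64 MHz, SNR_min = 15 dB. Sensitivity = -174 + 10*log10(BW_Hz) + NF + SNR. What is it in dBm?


10*log10(64000000.0) = 78.06
S = -174 + 78.06 + 7.8 + 15 = -73.1 dBm

-73.1 dBm


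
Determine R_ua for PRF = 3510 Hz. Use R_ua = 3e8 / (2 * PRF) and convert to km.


R_ua = 3e8 / (2 * 3510) = 42735.0 m = 42.7 km

42.7 km


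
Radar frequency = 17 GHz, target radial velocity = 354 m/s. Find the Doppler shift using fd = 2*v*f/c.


fd = 2 * 354 * 17000000000.0 / 3e8 = 40120.0 Hz

40120.0 Hz


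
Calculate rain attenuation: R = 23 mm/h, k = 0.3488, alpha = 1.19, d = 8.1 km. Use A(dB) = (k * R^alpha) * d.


gamma = 0.3488 * 23^1.19 = 14.555683 dB/km
A = 14.555683 * 8.1 = 117.9 dB

117.9 dB


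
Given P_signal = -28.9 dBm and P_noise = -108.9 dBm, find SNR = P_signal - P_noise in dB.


SNR = -28.9 - (-108.9) = 80.0 dB

80.0 dB


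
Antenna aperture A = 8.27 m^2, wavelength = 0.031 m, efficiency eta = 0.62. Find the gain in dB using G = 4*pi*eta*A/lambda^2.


G_linear = 4*pi*0.62*8.27/0.031^2 = 67047.67
G_dB = 10*log10(67047.67) = 48.3 dB

48.3 dB


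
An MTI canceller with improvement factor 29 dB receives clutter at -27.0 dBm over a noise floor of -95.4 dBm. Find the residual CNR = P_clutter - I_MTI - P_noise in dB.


CNR = -27.0 - 29 - (-95.4) = 39.4 dB

39.4 dB


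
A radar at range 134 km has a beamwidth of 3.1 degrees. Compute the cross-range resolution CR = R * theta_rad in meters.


BW_rad = 0.054105207
CR = 134000 * 0.054105207 = 7250.1 m

7250.1 m


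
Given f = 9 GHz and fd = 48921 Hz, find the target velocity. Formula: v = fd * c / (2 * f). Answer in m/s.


v = 48921 * 3e8 / (2 * 9000000000.0) = 815.4 m/s

815.4 m/s


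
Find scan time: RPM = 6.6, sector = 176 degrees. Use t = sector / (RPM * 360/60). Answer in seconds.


t = 176 / (6.6 * 360) * 60 = 4.44 s

4.44 s


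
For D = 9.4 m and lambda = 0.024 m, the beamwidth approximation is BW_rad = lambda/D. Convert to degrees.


BW_rad = 0.024 / 9.4 = 0.002553
BW_deg = 0.15 degrees

0.15 degrees


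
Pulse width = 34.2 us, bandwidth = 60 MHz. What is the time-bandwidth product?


TBP = 34.2 * 60 = 2052.0

2052.0


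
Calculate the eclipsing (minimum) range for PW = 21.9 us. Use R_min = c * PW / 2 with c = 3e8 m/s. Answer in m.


R_min = 3e8 * 21.9e-6 / 2 = 3285.0 m

3285.0 m


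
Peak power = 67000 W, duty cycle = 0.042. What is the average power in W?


P_avg = 67000 * 0.042 = 2814.0 W

2814.0 W


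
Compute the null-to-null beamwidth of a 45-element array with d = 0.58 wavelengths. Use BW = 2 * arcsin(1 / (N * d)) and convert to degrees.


1/(N*d) = 1/(45*0.58) = 0.038314
BW = 2*arcsin(0.038314) = 4.4 degrees

4.4 degrees


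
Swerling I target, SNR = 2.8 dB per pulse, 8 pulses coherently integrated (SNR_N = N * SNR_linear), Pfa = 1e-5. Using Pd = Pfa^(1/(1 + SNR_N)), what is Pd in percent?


SNR_lin = 10^(2.8/10) = 1.90546
SNR_N = 8 * 1.90546 = 15.24368
1/(1 + SNR_N) = 1/16.24368 = 0.0615624
Pd = (1e-5)^0.0615624 = 0.49225
Pd = 49.2%

49.2%


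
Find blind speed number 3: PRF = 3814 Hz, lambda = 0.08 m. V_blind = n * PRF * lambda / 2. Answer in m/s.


V_blind = 3 * 3814 * 0.08 / 2 = 457.7 m/s

457.7 m/s


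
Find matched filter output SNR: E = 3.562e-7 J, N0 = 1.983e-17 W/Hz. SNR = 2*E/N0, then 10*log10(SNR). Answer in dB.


SNR_lin = 2 * 3.562e-7 / 1.983e-17 = 3.593e10
SNR_dB = 10*log10(3.593e10) = 105.6 dB

105.6 dB


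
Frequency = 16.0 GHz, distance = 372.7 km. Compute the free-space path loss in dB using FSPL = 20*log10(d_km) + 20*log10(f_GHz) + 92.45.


20*log10(372.7) = 51.43
20*log10(16.0) = 24.08
FSPL = 168.0 dB

168.0 dB


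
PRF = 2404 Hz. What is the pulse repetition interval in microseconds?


PRI = 1/2404 = 0.0004159734 s = 416.0 us

416.0 us


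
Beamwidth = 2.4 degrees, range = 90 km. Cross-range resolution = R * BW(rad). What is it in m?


BW_rad = 0.041887902
CR = 90000 * 0.041887902 = 3769.9 m

3769.9 m


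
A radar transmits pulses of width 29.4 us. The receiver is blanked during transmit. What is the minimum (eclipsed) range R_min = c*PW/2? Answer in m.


R_min = 3e8 * 29.4e-6 / 2 = 4410.0 m

4410.0 m


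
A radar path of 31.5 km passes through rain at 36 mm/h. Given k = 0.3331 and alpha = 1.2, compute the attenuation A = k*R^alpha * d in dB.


gamma = 0.3331 * 36^1.2 = 24.55487 dB/km
A = 24.55487 * 31.5 = 773.48 dB

773.48 dB


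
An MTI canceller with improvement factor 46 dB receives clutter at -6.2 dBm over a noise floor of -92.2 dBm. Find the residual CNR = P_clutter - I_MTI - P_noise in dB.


CNR = -6.2 - 46 - (-92.2) = 40.0 dB

40.0 dB


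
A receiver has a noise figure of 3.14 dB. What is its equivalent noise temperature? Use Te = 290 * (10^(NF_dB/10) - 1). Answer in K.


NF_lin = 10^(3.14/10) = 2.06063
Te = 290 * (2.06063 - 1) = 307.6 K

307.6 K


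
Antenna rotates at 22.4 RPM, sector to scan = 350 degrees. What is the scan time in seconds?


t = 350 / (22.4 * 360) * 60 = 2.6 s

2.6 s


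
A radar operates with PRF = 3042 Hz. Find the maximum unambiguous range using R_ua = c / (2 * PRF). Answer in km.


R_ua = 3e8 / (2 * 3042) = 49309.7 m = 49.3 km

49.3 km


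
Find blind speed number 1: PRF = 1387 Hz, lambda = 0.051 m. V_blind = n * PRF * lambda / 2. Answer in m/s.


V_blind = 1 * 1387 * 0.051 / 2 = 35.4 m/s

35.4 m/s


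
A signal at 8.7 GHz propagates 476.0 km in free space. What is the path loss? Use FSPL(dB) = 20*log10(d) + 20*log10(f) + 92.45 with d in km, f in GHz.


20*log10(476.0) = 53.55
20*log10(8.7) = 18.79
FSPL = 164.8 dB

164.8 dB


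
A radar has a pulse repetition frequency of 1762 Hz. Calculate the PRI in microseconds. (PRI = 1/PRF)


PRI = 1/1762 = 0.0005675369 s = 567.5 us

567.5 us


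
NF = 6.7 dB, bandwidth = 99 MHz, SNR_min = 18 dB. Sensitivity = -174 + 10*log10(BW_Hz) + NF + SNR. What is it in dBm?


10*log10(99000000.0) = 79.96
S = -174 + 79.96 + 6.7 + 18 = -69.3 dBm

-69.3 dBm


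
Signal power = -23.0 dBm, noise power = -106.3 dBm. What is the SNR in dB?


SNR = -23.0 - (-106.3) = 83.3 dB

83.3 dB


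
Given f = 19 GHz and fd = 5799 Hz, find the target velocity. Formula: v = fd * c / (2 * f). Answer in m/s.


v = 5799 * 3e8 / (2 * 19000000000.0) = 45.8 m/s

45.8 m/s


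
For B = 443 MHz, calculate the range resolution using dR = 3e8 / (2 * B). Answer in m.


dR = 3e8 / (2 * 443000000.0) = 0.34 m

0.34 m


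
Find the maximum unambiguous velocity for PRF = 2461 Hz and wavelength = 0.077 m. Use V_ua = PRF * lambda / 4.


V_ua = 2461 * 0.077 / 4 = 47.4 m/s

47.4 m/s


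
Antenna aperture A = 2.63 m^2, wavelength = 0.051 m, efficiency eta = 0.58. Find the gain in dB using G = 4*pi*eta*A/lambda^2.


G_linear = 4*pi*0.58*2.63/0.051^2 = 7369.76
G_dB = 10*log10(7369.76) = 38.7 dB

38.7 dB


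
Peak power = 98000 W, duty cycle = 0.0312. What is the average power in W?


P_avg = 98000 * 0.0312 = 3057.6 W

3057.6 W


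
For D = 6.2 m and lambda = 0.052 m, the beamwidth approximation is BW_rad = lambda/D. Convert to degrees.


BW_rad = 0.052 / 6.2 = 0.008387
BW_deg = 0.48 degrees

0.48 degrees


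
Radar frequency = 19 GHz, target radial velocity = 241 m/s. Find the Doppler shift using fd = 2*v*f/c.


fd = 2 * 241 * 19000000000.0 / 3e8 = 30526.7 Hz

30526.7 Hz


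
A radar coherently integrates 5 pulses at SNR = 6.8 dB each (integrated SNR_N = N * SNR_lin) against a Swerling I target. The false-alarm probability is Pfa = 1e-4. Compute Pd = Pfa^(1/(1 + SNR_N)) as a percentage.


SNR_lin = 10^(6.8/10) = 4.7863
SNR_N = 5 * 4.7863 = 23.9315
1/(1 + SNR_N) = 1/24.9315 = 0.0401099
Pd = (1e-4)^0.0401099 = 0.69113
Pd = 69.1%

69.1%


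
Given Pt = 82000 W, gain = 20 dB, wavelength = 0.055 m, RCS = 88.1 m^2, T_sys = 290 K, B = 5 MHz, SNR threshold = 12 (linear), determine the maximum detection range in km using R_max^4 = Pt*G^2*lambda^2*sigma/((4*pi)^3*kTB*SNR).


G_lin = 10^(20/10) = 100.0
R^4 = 82000 * 100.0^2 * 0.055^2 * 88.1 / ((4*pi)^3 * 1.38e-23 * 290 * 5000000.0 * 12)
R^4 = 4.58624e17 m^4
R_max = (4.58624e17)^(1/4) = 26023.4 m = 26.0 km

26.0 km


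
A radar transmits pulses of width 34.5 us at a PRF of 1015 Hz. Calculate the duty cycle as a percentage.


DC = 34.5e-6 * 1015 * 100 = 3.5%

3.5%


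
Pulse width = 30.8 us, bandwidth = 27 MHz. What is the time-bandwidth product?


TBP = 30.8 * 27 = 831.6

831.6


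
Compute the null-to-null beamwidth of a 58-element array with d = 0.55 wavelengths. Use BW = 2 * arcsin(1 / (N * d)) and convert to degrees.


1/(N*d) = 1/(58*0.55) = 0.031348
BW = 2*arcsin(0.031348) = 3.6 degrees

3.6 degrees


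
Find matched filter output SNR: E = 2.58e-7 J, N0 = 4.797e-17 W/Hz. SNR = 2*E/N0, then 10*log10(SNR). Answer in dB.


SNR_lin = 2 * 2.58e-7 / 4.797e-17 = 1.076e10
SNR_dB = 10*log10(1.076e10) = 100.3 dB

100.3 dB


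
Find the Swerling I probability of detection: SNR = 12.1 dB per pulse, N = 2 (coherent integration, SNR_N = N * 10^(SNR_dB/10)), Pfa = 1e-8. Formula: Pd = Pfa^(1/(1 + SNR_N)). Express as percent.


SNR_lin = 10^(12.1/10) = 16.2181
SNR_N = 2 * 16.2181 = 32.4362
1/(1 + SNR_N) = 1/33.4362 = 0.0299077
Pd = (1e-8)^0.0299077 = 0.57642
Pd = 57.6%

57.6%


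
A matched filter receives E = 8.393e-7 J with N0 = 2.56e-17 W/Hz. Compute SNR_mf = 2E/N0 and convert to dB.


SNR_lin = 2 * 8.393e-7 / 2.56e-17 = 6.557e10
SNR_dB = 10*log10(6.557e10) = 108.2 dB

108.2 dB


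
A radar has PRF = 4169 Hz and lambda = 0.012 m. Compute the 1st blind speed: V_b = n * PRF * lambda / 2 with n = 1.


V_blind = 1 * 4169 * 0.012 / 2 = 25.0 m/s

25.0 m/s


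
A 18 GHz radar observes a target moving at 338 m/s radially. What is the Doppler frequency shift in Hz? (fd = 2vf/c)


fd = 2 * 338 * 18000000000.0 / 3e8 = 40560.0 Hz

40560.0 Hz


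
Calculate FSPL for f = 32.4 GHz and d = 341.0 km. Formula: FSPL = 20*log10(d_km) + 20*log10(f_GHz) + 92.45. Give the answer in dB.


20*log10(341.0) = 50.66
20*log10(32.4) = 30.21
FSPL = 173.3 dB

173.3 dB


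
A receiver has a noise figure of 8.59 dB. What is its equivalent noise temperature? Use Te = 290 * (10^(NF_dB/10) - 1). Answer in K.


NF_lin = 10^(8.59/10) = 7.227698
Te = 290 * (7.227698 - 1) = 1806.0 K

1806.0 K


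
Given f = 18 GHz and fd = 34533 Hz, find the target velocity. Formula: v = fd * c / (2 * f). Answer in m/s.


v = 34533 * 3e8 / (2 * 18000000000.0) = 287.8 m/s

287.8 m/s


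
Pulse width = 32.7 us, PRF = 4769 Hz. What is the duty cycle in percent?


DC = 32.7e-6 * 4769 * 100 = 15.59%

15.59%


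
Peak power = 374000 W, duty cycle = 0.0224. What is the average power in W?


P_avg = 374000 * 0.0224 = 8377.6 W

8377.6 W


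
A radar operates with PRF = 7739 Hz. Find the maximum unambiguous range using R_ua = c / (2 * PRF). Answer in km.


R_ua = 3e8 / (2 * 7739) = 19382.3 m = 19.4 km

19.4 km


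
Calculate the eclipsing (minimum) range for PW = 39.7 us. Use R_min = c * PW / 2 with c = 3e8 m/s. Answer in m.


R_min = 3e8 * 39.7e-6 / 2 = 5955.0 m

5955.0 m


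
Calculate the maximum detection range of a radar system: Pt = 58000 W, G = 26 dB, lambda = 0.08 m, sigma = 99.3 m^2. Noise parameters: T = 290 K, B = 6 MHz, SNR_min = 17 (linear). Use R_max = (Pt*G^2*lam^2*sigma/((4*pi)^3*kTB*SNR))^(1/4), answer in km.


G_lin = 10^(26/10) = 398.107171
R^4 = 58000 * 398.107171^2 * 0.08^2 * 99.3 / ((4*pi)^3 * 1.38e-23 * 290 * 6000000.0 * 17)
R^4 = 7.21191e18 m^4
R_max = (7.21191e18)^(1/4) = 51821.8 m = 51.8 km

51.8 km


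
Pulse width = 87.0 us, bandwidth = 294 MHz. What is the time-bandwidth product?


TBP = 87.0 * 294 = 25578.0

25578.0


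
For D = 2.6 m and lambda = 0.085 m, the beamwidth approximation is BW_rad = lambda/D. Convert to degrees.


BW_rad = 0.085 / 2.6 = 0.032692
BW_deg = 1.87 degrees

1.87 degrees


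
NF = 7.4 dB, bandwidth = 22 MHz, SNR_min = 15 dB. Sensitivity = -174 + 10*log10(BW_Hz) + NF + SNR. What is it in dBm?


10*log10(22000000.0) = 73.42
S = -174 + 73.42 + 7.4 + 15 = -78.2 dBm

-78.2 dBm


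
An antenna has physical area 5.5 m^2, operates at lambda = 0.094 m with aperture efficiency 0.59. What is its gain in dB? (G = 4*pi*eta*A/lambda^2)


G_linear = 4*pi*0.59*5.5/0.094^2 = 4614.97
G_dB = 10*log10(4614.97) = 36.6 dB

36.6 dB


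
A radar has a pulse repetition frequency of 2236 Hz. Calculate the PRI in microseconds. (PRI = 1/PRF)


PRI = 1/2236 = 0.0004472272 s = 447.2 us

447.2 us


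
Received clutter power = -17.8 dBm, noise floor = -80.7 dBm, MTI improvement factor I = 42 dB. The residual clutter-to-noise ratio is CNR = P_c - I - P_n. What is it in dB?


CNR = -17.8 - 42 - (-80.7) = 20.9 dB

20.9 dB


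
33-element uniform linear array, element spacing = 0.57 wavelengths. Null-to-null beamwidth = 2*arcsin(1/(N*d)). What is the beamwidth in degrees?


1/(N*d) = 1/(33*0.57) = 0.053163
BW = 2*arcsin(0.053163) = 6.1 degrees

6.1 degrees


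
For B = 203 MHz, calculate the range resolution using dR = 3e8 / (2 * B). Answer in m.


dR = 3e8 / (2 * 203000000.0) = 0.74 m

0.74 m


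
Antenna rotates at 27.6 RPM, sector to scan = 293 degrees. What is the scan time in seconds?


t = 293 / (27.6 * 360) * 60 = 1.77 s

1.77 s


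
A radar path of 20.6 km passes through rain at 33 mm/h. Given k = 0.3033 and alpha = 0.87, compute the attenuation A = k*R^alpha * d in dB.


gamma = 0.3033 * 33^0.87 = 6.35301 dB/km
A = 6.35301 * 20.6 = 130.87 dB

130.87 dB


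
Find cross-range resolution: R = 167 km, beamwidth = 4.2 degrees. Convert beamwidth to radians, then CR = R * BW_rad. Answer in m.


BW_rad = 0.073303829
CR = 167000 * 0.073303829 = 12241.7 m

12241.7 m


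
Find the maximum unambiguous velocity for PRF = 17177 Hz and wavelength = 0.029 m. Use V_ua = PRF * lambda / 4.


V_ua = 17177 * 0.029 / 4 = 124.5 m/s

124.5 m/s


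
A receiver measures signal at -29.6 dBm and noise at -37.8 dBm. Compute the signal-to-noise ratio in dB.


SNR = -29.6 - (-37.8) = 8.2 dB

8.2 dB


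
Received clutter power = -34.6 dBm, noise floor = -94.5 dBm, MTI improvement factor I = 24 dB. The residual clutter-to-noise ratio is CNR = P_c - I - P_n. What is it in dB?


CNR = -34.6 - 24 - (-94.5) = 35.9 dB

35.9 dB


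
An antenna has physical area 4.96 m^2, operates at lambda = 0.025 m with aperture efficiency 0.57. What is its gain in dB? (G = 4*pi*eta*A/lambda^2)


G_linear = 4*pi*0.57*4.96/0.025^2 = 56844.23
G_dB = 10*log10(56844.23) = 47.5 dB

47.5 dB
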